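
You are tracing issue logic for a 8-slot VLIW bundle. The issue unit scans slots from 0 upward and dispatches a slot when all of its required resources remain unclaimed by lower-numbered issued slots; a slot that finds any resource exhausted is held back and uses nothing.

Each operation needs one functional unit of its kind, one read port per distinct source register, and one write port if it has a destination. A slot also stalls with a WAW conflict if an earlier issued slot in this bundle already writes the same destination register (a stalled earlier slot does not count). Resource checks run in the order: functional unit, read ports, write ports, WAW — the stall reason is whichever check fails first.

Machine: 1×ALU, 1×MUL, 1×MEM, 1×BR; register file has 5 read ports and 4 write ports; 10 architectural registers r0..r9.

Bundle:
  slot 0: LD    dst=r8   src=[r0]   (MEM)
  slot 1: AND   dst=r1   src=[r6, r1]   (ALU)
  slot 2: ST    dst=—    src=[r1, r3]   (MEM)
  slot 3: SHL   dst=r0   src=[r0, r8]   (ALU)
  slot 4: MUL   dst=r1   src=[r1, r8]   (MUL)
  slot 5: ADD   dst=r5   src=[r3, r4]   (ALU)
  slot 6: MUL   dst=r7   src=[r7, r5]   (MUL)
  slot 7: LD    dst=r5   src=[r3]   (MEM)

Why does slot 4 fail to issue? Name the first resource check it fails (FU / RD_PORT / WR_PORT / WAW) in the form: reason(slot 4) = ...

(0) want 1×MEM +1rd +1wr — yes → AL1|MU1|ME0|BR1|rd4|wr3
(1) want 1×ALU +2rd +1wr — yes → AL0|MU1|ME0|BR1|rd2|wr2
(2) want 1×MEM +2rd +0wr — FU → AL0|MU1|ME0|BR1|rd2|wr2
(3) want 1×ALU +2rd +1wr — FU → AL0|MU1|ME0|BR1|rd2|wr2
(4) want 1×MUL +2rd +1wr — WAW → AL0|MU1|ME0|BR1|rd2|wr2
(5) want 1×ALU +2rd +1wr — FU → AL0|MU1|ME0|BR1|rd2|wr2
(6) want 1×MUL +2rd +1wr — yes → AL0|MU0|ME0|BR1|rd0|wr1
(7) want 1×MEM +1rd +1wr — FU → AL0|MU0|ME0|BR1|rd0|wr1

reason(slot 4) = WAW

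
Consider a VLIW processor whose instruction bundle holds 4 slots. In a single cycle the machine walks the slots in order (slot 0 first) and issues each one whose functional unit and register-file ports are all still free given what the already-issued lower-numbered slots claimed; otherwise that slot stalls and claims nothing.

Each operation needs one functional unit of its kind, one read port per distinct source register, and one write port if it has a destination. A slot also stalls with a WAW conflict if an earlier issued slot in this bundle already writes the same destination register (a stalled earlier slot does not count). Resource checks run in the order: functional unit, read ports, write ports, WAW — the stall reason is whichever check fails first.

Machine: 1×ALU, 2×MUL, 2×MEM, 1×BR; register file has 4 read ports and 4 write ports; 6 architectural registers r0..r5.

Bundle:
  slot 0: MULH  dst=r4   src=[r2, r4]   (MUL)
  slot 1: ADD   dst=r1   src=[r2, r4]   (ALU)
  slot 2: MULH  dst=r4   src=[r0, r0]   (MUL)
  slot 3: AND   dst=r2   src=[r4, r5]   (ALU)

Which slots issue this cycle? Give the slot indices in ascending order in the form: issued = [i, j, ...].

issued = [0, 1]

  0. MUL→r4 ⇒ go  {1A/1Mu/2Ld/1B | 2r 3w}
  1. ALU→r1 ⇒ go  {0A/1Mu/2Ld/1B | 0r 2w}
  2. MUL→r4 ⇒ no(RD_PORT)  {0A/1Mu/2Ld/1B | 0r 2w}
  3. ALU→r2 ⇒ no(FU)  {0A/1Mu/2Ld/1B | 0r 2w}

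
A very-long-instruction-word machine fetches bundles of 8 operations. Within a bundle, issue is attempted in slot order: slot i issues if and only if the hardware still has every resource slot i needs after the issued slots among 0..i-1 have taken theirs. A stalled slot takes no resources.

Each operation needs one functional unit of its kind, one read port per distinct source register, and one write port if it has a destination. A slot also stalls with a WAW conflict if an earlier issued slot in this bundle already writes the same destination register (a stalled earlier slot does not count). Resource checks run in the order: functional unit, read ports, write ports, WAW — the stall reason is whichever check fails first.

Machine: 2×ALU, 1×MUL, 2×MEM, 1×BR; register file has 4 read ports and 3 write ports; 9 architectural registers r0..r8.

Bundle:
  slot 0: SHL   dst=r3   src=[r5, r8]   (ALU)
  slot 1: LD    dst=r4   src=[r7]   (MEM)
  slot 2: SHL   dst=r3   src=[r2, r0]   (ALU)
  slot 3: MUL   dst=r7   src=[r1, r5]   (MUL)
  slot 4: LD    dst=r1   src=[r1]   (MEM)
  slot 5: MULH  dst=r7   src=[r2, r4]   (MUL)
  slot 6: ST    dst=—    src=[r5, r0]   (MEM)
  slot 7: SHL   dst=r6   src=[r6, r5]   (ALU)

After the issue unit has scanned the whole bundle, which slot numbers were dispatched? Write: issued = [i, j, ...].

(0) want 1×ALU +2rd +1wr — yes → AL1|MU1|ME2|BR1|rd2|wr2
(1) want 1×MEM +1rd +1wr — yes → AL1|MU1|ME1|BR1|rd1|wr1
(2) want 1×ALU +2rd +1wr — RD_PORT → AL1|MU1|ME1|BR1|rd1|wr1
(3) want 1×MUL +2rd +1wr — RD_PORT → AL1|MU1|ME1|BR1|rd1|wr1
(4) want 1×MEM +1rd +1wr — yes → AL1|MU1|ME0|BR1|rd0|wr0
(5) want 1×MUL +2rd +1wr — RD_PORT → AL1|MU1|ME0|BR1|rd0|wr0
(6) want 1×MEM +2rd +0wr — FU → AL1|MU1|ME0|BR1|rd0|wr0
(7) want 1×ALU +2rd +1wr — RD_PORT → AL1|MU1|ME0|BR1|rd0|wr0

issued = [0, 1, 4]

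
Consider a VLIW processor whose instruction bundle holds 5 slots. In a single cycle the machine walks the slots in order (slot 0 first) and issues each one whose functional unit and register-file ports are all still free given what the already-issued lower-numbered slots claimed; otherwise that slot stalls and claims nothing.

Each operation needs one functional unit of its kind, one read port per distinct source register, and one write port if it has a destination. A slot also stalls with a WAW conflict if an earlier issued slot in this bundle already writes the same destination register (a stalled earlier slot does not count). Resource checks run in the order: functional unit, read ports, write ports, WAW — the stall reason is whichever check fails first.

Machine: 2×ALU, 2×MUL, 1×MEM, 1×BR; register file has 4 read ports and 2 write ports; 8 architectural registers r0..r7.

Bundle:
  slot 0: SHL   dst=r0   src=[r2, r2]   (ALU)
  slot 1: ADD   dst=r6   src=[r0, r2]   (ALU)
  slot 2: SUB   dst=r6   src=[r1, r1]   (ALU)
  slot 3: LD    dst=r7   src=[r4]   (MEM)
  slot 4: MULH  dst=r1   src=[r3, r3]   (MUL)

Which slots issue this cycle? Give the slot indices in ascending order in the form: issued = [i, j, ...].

#0 ALU src=r2,r2 dispatched  <A:1 Mu:2 Ld:1 B:1 rd:3 wr:1>
#1 ALU src=r0,r2 dispatched  <A:0 Mu:2 Ld:1 B:1 rd:1 wr:0>
#2 ALU src=r1,r1 held:FU  <A:0 Mu:2 Ld:1 B:1 rd:1 wr:0>
#3 MEM src=r4 held:WR_PORT  <A:0 Mu:2 Ld:1 B:1 rd:1 wr:0>
#4 MUL src=r3,r3 held:WR_PORT  <A:0 Mu:2 Ld:1 B:1 rd:1 wr:0>

issued = [0, 1]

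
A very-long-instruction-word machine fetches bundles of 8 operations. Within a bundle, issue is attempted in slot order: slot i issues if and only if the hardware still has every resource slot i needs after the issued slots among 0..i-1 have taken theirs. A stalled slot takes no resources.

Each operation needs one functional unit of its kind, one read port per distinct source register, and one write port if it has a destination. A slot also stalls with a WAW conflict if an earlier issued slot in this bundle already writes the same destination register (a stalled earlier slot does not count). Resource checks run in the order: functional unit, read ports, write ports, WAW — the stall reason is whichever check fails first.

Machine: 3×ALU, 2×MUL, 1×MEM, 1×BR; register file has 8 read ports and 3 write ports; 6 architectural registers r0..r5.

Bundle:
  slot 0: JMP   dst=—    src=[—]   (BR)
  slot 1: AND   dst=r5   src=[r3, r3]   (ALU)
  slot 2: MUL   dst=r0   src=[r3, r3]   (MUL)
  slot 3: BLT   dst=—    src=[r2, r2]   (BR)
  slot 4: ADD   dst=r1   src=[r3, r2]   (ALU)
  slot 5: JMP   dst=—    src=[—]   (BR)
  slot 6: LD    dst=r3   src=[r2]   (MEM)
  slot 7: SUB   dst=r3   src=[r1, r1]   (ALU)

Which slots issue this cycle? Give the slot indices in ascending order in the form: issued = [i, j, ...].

issued = [0, 1, 2, 4]

[0] BR needs rd=0 wr=0: ok; after: ALU=3 MUL=2 MEM=1 BR=0, R=8, W=3
[1] ALU needs rd=1 wr=1: ok; after: ALU=2 MUL=2 MEM=1 BR=0, R=7, W=2
[2] MUL needs rd=1 wr=1: ok; after: ALU=2 MUL=1 MEM=1 BR=0, R=6, W=1
[3] BR needs rd=1 wr=0: FU; after: ALU=2 MUL=1 MEM=1 BR=0, R=6, W=1
[4] ALU needs rd=2 wr=1: ok; after: ALU=1 MUL=1 MEM=1 BR=0, R=4, W=0
[5] BR needs rd=0 wr=0: FU; after: ALU=1 MUL=1 MEM=1 BR=0, R=4, W=0
[6] MEM needs rd=1 wr=1: WR_PORT; after: ALU=1 MUL=1 MEM=1 BR=0, R=4, W=0
[7] ALU needs rd=1 wr=1: WR_PORT; after: ALU=1 MUL=1 MEM=1 BR=0, R=4, W=0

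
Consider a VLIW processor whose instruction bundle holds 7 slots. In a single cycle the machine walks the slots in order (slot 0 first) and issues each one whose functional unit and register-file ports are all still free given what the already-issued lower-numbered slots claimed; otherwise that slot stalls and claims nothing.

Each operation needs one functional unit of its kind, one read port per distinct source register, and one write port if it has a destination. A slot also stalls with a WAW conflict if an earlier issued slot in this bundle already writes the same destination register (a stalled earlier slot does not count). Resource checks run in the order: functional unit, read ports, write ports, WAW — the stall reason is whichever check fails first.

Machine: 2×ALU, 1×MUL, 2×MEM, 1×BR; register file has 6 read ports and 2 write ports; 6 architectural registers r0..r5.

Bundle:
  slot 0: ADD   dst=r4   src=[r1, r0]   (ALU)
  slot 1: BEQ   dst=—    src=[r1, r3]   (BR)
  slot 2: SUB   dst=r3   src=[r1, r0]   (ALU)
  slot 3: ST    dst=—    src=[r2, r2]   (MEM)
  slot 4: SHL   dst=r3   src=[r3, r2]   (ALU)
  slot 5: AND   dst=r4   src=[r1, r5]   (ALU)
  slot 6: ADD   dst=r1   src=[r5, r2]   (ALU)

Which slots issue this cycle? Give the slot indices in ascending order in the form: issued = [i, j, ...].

issued = [0, 1, 2]

slot 0 (ALU): ISSUE — free A1,Mu1,Ld2,B1 rp4 wp1
slot 1 (BR): ISSUE — free A1,Mu1,Ld2,B0 rp2 wp1
slot 2 (ALU): ISSUE — free A0,Mu1,Ld2,B0 rp0 wp0
slot 3 (MEM): stall RD_PORT — free A0,Mu1,Ld2,B0 rp0 wp0
slot 4 (ALU): stall FU — free A0,Mu1,Ld2,B0 rp0 wp0
slot 5 (ALU): stall FU — free A0,Mu1,Ld2,B0 rp0 wp0
slot 6 (ALU): stall FU — free A0,Mu1,Ld2,B0 rp0 wp0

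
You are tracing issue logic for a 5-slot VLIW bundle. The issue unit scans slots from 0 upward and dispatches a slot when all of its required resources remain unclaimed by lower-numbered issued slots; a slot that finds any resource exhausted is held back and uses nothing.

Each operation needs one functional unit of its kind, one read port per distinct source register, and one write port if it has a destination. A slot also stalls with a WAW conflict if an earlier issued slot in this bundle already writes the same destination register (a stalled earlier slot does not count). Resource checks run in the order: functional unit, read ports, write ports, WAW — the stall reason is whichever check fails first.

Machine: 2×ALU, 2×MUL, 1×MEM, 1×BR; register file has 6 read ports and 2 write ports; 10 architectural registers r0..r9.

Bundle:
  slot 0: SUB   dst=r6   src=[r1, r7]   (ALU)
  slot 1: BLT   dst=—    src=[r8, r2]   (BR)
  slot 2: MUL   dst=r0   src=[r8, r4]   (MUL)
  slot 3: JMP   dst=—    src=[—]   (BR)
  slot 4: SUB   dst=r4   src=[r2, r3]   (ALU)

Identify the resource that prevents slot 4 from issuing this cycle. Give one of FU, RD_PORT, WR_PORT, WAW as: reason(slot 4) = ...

reason(slot 4) = RD_PORT

slot 0 (ALU): ISSUE — free A1,Mu2,Ld1,B1 rp4 wp1
slot 1 (BR): ISSUE — free A1,Mu2,Ld1,B0 rp2 wp1
slot 2 (MUL): ISSUE — free A1,Mu1,Ld1,B0 rp0 wp0
slot 3 (BR): stall FU — free A1,Mu1,Ld1,B0 rp0 wp0
slot 4 (ALU): stall RD_PORT — free A1,Mu1,Ld1,B0 rp0 wp0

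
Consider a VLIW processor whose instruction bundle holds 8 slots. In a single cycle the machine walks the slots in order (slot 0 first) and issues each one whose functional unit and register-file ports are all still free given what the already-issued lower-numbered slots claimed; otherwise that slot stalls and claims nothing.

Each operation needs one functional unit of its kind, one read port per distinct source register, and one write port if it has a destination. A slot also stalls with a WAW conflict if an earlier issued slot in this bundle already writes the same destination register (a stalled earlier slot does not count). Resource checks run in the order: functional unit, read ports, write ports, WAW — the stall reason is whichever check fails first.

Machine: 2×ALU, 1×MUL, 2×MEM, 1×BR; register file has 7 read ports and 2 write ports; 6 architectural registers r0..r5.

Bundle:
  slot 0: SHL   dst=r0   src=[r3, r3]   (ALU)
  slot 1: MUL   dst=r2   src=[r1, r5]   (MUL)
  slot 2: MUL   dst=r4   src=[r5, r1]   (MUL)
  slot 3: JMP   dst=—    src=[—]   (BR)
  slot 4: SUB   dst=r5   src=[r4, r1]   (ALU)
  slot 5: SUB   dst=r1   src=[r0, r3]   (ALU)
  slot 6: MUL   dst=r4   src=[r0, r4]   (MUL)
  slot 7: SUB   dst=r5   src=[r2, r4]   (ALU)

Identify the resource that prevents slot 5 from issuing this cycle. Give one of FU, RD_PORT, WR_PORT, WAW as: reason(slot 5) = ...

reason(slot 5) = WR_PORT

(0) want 1×ALU +1rd +1wr — yes → AL1|MU1|ME2|BR1|rd6|wr1
(1) want 1×MUL +2rd +1wr — yes → AL1|MU0|ME2|BR1|rd4|wr0
(2) want 1×MUL +2rd +1wr — FU → AL1|MU0|ME2|BR1|rd4|wr0
(3) want 1×BR +0rd +0wr — yes → AL1|MU0|ME2|BR0|rd4|wr0
(4) want 1×ALU +2rd +1wr — WR_PORT → AL1|MU0|ME2|BR0|rd4|wr0
(5) want 1×ALU +2rd +1wr — WR_PORT → AL1|MU0|ME2|BR0|rd4|wr0
(6) want 1×MUL +2rd +1wr — FU → AL1|MU0|ME2|BR0|rd4|wr0
(7) want 1×ALU +2rd +1wr — WR_PORT → AL1|MU0|ME2|BR0|rd4|wr0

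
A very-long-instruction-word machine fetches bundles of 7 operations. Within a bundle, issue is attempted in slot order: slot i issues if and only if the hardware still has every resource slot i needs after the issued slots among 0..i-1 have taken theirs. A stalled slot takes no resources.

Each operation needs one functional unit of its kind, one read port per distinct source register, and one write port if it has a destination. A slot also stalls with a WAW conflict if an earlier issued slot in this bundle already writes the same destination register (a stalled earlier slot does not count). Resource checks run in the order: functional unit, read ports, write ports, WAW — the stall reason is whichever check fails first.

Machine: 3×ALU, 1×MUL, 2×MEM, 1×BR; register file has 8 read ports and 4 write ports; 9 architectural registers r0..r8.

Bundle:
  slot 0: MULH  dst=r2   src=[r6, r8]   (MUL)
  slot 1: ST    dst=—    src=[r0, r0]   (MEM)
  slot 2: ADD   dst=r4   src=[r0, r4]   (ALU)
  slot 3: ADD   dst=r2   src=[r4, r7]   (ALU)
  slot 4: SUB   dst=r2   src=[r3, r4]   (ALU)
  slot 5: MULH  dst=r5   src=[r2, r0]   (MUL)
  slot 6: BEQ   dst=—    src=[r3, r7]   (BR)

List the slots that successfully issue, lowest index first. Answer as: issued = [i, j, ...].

issued = [0, 1, 2, 6]

slot 0 (MUL): ISSUE — free A3,Mu0,Ld2,B1 rp6 wp3
slot 1 (MEM): ISSUE — free A3,Mu0,Ld1,B1 rp5 wp3
slot 2 (ALU): ISSUE — free A2,Mu0,Ld1,B1 rp3 wp2
slot 3 (ALU): stall WAW — free A2,Mu0,Ld1,B1 rp3 wp2
slot 4 (ALU): stall WAW — free A2,Mu0,Ld1,B1 rp3 wp2
slot 5 (MUL): stall FU — free A2,Mu0,Ld1,B1 rp3 wp2
slot 6 (BR): ISSUE — free A2,Mu0,Ld1,B0 rp1 wp2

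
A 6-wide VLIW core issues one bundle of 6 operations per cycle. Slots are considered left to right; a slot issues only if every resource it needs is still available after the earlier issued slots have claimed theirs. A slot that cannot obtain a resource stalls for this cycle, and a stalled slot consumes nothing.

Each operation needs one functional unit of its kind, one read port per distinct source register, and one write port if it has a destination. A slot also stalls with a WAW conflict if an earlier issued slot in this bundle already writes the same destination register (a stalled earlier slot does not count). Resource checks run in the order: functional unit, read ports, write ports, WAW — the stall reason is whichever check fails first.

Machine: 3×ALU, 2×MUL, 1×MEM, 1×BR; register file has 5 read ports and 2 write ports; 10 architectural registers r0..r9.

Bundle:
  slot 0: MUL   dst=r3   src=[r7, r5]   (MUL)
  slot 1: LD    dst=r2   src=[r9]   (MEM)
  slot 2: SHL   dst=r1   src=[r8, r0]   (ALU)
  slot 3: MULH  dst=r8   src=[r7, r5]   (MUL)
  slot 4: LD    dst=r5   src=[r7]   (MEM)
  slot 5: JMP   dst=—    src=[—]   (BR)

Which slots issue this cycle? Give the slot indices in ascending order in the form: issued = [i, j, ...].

issued = [0, 1, 5]

(0) want 1×MUL +2rd +1wr — yes → AL3|MU1|ME1|BR1|rd3|wr1
(1) want 1×MEM +1rd +1wr — yes → AL3|MU1|ME0|BR1|rd2|wr0
(2) want 1×ALU +2rd +1wr — WR_PORT → AL3|MU1|ME0|BR1|rd2|wr0
(3) want 1×MUL +2rd +1wr — WR_PORT → AL3|MU1|ME0|BR1|rd2|wr0
(4) want 1×MEM +1rd +1wr — FU → AL3|MU1|ME0|BR1|rd2|wr0
(5) want 1×BR +0rd +0wr — yes → AL3|MU1|ME0|BR0|rd2|wr0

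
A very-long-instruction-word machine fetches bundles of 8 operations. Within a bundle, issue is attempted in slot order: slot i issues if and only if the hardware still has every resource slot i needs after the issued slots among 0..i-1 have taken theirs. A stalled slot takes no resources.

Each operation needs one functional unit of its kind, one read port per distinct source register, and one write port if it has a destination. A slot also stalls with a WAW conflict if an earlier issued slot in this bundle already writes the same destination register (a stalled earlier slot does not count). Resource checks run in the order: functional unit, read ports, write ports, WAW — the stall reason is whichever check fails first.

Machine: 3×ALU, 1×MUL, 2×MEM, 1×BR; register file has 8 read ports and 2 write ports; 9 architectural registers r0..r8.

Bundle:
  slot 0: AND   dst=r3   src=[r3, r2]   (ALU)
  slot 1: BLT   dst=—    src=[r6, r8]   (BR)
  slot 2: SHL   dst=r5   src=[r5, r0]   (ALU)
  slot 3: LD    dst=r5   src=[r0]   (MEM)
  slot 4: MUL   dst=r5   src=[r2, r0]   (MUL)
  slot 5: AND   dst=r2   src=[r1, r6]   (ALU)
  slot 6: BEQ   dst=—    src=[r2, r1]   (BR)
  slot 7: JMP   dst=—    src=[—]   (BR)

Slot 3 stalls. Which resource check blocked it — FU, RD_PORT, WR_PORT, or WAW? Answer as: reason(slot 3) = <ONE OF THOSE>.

reason(slot 3) = WR_PORT

slot 0 (ALU): ISSUE — free A2,Mu1,Ld2,B1 rp6 wp1
slot 1 (BR): ISSUE — free A2,Mu1,Ld2,B0 rp4 wp1
slot 2 (ALU): ISSUE — free A1,Mu1,Ld2,B0 rp2 wp0
slot 3 (MEM): stall WR_PORT — free A1,Mu1,Ld2,B0 rp2 wp0
slot 4 (MUL): stall WR_PORT — free A1,Mu1,Ld2,B0 rp2 wp0
slot 5 (ALU): stall WR_PORT — free A1,Mu1,Ld2,B0 rp2 wp0
slot 6 (BR): stall FU — free A1,Mu1,Ld2,B0 rp2 wp0
slot 7 (BR): stall FU — free A1,Mu1,Ld2,B0 rp2 wp0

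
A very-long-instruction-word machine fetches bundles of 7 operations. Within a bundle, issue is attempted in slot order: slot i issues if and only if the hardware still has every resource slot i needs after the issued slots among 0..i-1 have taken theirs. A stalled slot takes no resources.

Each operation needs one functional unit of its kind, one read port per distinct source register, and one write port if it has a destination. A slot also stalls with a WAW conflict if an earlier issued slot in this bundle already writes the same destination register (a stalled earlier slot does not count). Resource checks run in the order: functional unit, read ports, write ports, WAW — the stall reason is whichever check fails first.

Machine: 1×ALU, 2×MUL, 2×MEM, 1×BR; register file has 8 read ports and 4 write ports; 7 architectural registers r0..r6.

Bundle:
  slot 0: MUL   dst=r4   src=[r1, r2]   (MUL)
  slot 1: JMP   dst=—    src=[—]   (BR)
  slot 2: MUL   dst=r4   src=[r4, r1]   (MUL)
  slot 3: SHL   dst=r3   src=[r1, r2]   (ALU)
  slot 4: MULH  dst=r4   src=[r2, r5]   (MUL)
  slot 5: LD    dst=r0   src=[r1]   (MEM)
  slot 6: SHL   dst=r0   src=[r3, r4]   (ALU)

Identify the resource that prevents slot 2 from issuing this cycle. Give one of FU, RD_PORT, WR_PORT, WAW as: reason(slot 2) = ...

#0 MUL src=r1,r2 dispatched  <A:1 Mu:1 Ld:2 B:1 rd:6 wr:3>
#1 BR src=- dispatched  <A:1 Mu:1 Ld:2 B:0 rd:6 wr:3>
#2 MUL src=r4,r1 held:WAW  <A:1 Mu:1 Ld:2 B:0 rd:6 wr:3>
#3 ALU src=r1,r2 dispatched  <A:0 Mu:1 Ld:2 B:0 rd:4 wr:2>
#4 MUL src=r2,r5 held:WAW  <A:0 Mu:1 Ld:2 B:0 rd:4 wr:2>
#5 MEM src=r1 dispatched  <A:0 Mu:1 Ld:1 B:0 rd:3 wr:1>
#6 ALU src=r3,r4 held:FU  <A:0 Mu:1 Ld:1 B:0 rd:3 wr:1>

reason(slot 2) = WAW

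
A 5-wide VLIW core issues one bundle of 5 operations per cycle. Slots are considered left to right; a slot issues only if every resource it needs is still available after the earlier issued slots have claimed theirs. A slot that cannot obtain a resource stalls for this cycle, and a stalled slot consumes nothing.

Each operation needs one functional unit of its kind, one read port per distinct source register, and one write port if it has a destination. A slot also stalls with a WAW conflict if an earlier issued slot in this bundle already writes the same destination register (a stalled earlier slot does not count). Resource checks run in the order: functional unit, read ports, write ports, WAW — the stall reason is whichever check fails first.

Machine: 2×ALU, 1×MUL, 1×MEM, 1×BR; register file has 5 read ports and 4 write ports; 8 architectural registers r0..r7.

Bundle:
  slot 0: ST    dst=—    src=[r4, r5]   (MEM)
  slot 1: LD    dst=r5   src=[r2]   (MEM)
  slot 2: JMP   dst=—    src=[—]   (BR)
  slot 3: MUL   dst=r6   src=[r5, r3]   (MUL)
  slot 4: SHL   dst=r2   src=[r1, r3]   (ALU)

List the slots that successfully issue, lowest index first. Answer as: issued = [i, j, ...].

issued = [0, 2, 3]

  0. MEM ⇒ go  {2A/1Mu/0Ld/1B | 3r 4w}
  1. MEM→r5 ⇒ no(FU)  {2A/1Mu/0Ld/1B | 3r 4w}
  2. BR ⇒ go  {2A/1Mu/0Ld/0B | 3r 4w}
  3. MUL→r6 ⇒ go  {2A/0Mu/0Ld/0B | 1r 3w}
  4. ALU→r2 ⇒ no(RD_PORT)  {2A/0Mu/0Ld/0B | 1r 3w}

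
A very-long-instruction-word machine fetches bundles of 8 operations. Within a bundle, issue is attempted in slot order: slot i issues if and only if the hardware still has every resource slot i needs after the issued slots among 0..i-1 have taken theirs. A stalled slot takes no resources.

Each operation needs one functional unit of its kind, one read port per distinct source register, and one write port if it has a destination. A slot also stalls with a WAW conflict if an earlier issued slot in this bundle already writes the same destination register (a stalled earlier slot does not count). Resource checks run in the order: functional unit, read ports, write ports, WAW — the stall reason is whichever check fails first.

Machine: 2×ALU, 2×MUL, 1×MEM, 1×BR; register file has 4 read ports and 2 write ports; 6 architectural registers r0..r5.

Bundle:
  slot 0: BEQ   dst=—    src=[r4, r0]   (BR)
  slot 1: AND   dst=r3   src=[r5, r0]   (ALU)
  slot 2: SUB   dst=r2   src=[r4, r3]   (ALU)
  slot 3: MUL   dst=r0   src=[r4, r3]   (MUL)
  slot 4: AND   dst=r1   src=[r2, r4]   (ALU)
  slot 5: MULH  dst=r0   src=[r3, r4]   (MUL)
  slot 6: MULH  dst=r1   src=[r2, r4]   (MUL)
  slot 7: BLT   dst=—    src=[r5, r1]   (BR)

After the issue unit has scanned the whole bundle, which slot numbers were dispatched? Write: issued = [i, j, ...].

issued = [0, 1]

  0. BR ⇒ go  {2A/2Mu/1Ld/0B | 2r 2w}
  1. ALU→r3 ⇒ go  {1A/2Mu/1Ld/0B | 0r 1w}
  2. ALU→r2 ⇒ no(RD_PORT)  {1A/2Mu/1Ld/0B | 0r 1w}
  3. MUL→r0 ⇒ no(RD_PORT)  {1A/2Mu/1Ld/0B | 0r 1w}
  4. ALU→r1 ⇒ no(RD_PORT)  {1A/2Mu/1Ld/0B | 0r 1w}
  5. MUL→r0 ⇒ no(RD_PORT)  {1A/2Mu/1Ld/0B | 0r 1w}
  6. MUL→r1 ⇒ no(RD_PORT)  {1A/2Mu/1Ld/0B | 0r 1w}
  7. BR ⇒ no(FU)  {1A/2Mu/1Ld/0B | 0r 1w}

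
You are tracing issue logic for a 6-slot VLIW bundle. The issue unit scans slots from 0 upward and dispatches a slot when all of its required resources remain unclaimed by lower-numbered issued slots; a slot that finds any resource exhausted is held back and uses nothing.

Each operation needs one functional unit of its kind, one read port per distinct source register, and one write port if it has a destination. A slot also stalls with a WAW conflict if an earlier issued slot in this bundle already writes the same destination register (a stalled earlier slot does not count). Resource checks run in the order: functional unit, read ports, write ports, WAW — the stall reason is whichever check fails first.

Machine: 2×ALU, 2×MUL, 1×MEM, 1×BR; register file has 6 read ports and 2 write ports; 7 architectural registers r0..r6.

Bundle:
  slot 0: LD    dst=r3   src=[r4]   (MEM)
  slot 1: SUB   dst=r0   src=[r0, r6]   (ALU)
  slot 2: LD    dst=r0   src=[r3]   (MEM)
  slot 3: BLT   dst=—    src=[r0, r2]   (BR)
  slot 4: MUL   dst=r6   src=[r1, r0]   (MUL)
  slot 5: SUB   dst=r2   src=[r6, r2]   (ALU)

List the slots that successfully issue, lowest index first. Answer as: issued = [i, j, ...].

(0) want 1×MEM +1rd +1wr — yes → AL2|MU2|ME0|BR1|rd5|wr1
(1) want 1×ALU +2rd +1wr — yes → AL1|MU2|ME0|BR1|rd3|wr0
(2) want 1×MEM +1rd +1wr — FU → AL1|MU2|ME0|BR1|rd3|wr0
(3) want 1×BR +2rd +0wr — yes → AL1|MU2|ME0|BR0|rd1|wr0
(4) want 1×MUL +2rd +1wr — RD_PORT → AL1|MU2|ME0|BR0|rd1|wr0
(5) want 1×ALU +2rd +1wr — RD_PORT → AL1|MU2|ME0|BR0|rd1|wr0

issued = [0, 1, 3]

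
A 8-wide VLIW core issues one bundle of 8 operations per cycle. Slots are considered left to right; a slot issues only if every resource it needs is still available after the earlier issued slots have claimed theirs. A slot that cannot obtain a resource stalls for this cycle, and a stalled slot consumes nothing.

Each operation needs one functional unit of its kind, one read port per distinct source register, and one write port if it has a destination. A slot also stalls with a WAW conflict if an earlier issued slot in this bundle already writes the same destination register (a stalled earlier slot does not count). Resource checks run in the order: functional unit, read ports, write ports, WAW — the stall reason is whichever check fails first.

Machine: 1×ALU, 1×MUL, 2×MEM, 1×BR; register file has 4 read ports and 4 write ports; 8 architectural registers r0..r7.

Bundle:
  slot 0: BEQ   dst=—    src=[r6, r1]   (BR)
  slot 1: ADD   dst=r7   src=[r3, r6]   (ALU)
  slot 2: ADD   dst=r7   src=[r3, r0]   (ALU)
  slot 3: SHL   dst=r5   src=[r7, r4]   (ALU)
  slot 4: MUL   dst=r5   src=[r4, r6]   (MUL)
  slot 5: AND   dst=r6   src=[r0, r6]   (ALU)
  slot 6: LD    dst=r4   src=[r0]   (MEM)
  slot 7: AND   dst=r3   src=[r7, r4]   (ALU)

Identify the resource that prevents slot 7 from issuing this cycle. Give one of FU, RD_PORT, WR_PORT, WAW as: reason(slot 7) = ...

reason(slot 7) = FU

(0) want 1×BR +2rd +0wr — yes → AL1|MU1|ME2|BR0|rd2|wr4
(1) want 1×ALU +2rd +1wr — yes → AL0|MU1|ME2|BR0|rd0|wr3
(2) want 1×ALU +2rd +1wr — FU → AL0|MU1|ME2|BR0|rd0|wr3
(3) want 1×ALU +2rd +1wr — FU → AL0|MU1|ME2|BR0|rd0|wr3
(4) want 1×MUL +2rd +1wr — RD_PORT → AL0|MU1|ME2|BR0|rd0|wr3
(5) want 1×ALU +2rd +1wr — FU → AL0|MU1|ME2|BR0|rd0|wr3
(6) want 1×MEM +1rd +1wr — RD_PORT → AL0|MU1|ME2|BR0|rd0|wr3
(7) want 1×ALU +2rd +1wr — FU → AL0|MU1|ME2|BR0|rd0|wr3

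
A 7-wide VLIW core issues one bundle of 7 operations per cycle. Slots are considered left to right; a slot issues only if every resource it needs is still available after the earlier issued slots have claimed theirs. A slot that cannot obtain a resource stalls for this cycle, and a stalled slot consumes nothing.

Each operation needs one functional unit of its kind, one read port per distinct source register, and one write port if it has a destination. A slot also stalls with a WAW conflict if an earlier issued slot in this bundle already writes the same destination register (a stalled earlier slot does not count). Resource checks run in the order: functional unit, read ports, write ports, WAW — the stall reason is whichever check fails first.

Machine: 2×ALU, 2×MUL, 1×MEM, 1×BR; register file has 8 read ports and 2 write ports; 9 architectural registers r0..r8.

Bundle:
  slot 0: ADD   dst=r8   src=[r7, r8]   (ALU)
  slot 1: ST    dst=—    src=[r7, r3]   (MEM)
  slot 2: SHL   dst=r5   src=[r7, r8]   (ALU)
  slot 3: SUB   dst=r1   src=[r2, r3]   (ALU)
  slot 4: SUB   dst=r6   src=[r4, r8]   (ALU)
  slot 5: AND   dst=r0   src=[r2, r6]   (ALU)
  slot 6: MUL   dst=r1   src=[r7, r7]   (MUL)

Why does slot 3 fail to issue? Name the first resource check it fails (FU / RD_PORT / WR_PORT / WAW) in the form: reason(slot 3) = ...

reason(slot 3) = FU

slot 0 (ALU): ISSUE — free A1,Mu2,Ld1,B1 rp6 wp1
slot 1 (MEM): ISSUE — free A1,Mu2,Ld0,B1 rp4 wp1
slot 2 (ALU): ISSUE — free A0,Mu2,Ld0,B1 rp2 wp0
slot 3 (ALU): stall FU — free A0,Mu2,Ld0,B1 rp2 wp0
slot 4 (ALU): stall FU — free A0,Mu2,Ld0,B1 rp2 wp0
slot 5 (ALU): stall FU — free A0,Mu2,Ld0,B1 rp2 wp0
slot 6 (MUL): stall WR_PORT — free A0,Mu2,Ld0,B1 rp2 wp0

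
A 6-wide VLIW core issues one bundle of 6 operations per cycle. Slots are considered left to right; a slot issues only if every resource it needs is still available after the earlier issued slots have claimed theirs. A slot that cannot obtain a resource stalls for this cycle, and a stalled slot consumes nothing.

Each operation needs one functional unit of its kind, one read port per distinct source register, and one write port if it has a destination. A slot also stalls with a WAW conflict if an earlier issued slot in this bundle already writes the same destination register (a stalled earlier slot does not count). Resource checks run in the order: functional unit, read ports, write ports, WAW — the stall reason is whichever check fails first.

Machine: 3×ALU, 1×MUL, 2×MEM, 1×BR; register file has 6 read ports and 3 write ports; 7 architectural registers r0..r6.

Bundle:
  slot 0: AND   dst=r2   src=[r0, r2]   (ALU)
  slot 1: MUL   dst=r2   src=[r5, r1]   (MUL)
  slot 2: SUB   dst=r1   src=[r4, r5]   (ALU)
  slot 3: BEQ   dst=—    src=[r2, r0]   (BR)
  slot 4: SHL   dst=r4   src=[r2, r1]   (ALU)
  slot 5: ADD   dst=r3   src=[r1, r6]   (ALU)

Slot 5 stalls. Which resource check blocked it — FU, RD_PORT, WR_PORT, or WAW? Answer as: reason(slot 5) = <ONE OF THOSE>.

(0) want 1×ALU +2rd +1wr — yes → AL2|MU1|ME2|BR1|rd4|wr2
(1) want 1×MUL +2rd +1wr — WAW → AL2|MU1|ME2|BR1|rd4|wr2
(2) want 1×ALU +2rd +1wr — yes → AL1|MU1|ME2|BR1|rd2|wr1
(3) want 1×BR +2rd +0wr — yes → AL1|MU1|ME2|BR0|rd0|wr1
(4) want 1×ALU +2rd +1wr — RD_PORT → AL1|MU1|ME2|BR0|rd0|wr1
(5) want 1×ALU +2rd +1wr — RD_PORT → AL1|MU1|ME2|BR0|rd0|wr1

reason(slot 5) = RD_PORT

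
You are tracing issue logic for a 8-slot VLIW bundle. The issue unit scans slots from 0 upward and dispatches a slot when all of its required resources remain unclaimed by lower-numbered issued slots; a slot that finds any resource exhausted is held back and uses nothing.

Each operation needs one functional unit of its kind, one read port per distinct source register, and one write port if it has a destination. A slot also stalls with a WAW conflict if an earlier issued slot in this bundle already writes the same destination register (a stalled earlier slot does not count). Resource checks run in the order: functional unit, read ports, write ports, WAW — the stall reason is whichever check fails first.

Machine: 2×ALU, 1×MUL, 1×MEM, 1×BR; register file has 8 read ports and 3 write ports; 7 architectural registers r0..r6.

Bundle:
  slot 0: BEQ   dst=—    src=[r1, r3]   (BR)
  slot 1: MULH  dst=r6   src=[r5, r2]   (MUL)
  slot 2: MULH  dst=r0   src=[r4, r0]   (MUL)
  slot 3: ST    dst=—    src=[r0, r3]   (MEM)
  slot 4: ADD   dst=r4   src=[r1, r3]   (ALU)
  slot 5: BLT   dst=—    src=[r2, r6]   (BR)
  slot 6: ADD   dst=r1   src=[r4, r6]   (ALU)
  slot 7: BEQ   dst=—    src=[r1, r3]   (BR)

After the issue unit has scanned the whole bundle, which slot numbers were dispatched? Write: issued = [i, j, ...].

[0] BR needs rd=2 wr=0: ok; after: ALU=2 MUL=1 MEM=1 BR=0, R=6, W=3
[1] MUL needs rd=2 wr=1: ok; after: ALU=2 MUL=0 MEM=1 BR=0, R=4, W=2
[2] MUL needs rd=2 wr=1: FU; after: ALU=2 MUL=0 MEM=1 BR=0, R=4, W=2
[3] MEM needs rd=2 wr=0: ok; after: ALU=2 MUL=0 MEM=0 BR=0, R=2, W=2
[4] ALU needs rd=2 wr=1: ok; after: ALU=1 MUL=0 MEM=0 BR=0, R=0, W=1
[5] BR needs rd=2 wr=0: FU; after: ALU=1 MUL=0 MEM=0 BR=0, R=0, W=1
[6] ALU needs rd=2 wr=1: RD_PORT; after: ALU=1 MUL=0 MEM=0 BR=0, R=0, W=1
[7] BR needs rd=2 wr=0: FU; after: ALU=1 MUL=0 MEM=0 BR=0, R=0, W=1

issued = [0, 1, 3, 4]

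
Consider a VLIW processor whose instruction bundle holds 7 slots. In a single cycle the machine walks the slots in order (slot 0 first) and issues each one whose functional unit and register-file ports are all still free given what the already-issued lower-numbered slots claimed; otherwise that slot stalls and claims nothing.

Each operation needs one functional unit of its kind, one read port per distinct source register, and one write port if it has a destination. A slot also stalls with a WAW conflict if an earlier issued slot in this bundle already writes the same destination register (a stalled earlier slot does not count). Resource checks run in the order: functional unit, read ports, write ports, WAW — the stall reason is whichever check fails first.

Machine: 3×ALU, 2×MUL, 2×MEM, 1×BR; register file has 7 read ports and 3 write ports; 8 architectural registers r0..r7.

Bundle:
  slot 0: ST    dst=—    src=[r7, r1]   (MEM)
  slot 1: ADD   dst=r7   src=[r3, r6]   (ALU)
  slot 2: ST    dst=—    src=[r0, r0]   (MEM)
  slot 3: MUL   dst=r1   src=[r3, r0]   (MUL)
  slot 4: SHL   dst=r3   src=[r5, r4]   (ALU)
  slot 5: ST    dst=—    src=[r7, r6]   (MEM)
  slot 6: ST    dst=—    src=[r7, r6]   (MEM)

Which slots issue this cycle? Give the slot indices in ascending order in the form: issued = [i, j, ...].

[0] MEM needs rd=2 wr=0: ok; after: ALU=3 MUL=2 MEM=1 BR=1, R=5, W=3
[1] ALU needs rd=2 wr=1: ok; after: ALU=2 MUL=2 MEM=1 BR=1, R=3, W=2
[2] MEM needs rd=1 wr=0: ok; after: ALU=2 MUL=2 MEM=0 BR=1, R=2, W=2
[3] MUL needs rd=2 wr=1: ok; after: ALU=2 MUL=1 MEM=0 BR=1, R=0, W=1
[4] ALU needs rd=2 wr=1: RD_PORT; after: ALU=2 MUL=1 MEM=0 BR=1, R=0, W=1
[5] MEM needs rd=2 wr=0: FU; after: ALU=2 MUL=1 MEM=0 BR=1, R=0, W=1
[6] MEM needs rd=2 wr=0: FU; after: ALU=2 MUL=1 MEM=0 BR=1, R=0, W=1

issued = [0, 1, 2, 3]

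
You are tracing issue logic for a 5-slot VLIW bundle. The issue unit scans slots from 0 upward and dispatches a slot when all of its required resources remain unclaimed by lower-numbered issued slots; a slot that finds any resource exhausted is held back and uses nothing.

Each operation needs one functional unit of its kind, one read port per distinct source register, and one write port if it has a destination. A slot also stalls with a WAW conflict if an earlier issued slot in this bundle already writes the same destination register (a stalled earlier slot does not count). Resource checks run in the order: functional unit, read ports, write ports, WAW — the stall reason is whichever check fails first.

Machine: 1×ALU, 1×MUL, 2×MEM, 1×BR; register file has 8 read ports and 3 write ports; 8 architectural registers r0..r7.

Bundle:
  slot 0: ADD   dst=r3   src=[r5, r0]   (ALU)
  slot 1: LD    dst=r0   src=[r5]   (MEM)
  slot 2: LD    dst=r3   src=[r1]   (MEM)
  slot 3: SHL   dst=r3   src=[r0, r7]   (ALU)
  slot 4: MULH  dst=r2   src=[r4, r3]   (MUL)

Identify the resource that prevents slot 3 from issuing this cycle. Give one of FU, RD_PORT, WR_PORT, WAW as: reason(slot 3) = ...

slot 0 (ALU): ISSUE — free A0,Mu1,Ld2,B1 rp6 wp2
slot 1 (MEM): ISSUE — free A0,Mu1,Ld1,B1 rp5 wp1
slot 2 (MEM): stall WAW — free A0,Mu1,Ld1,B1 rp5 wp1
slot 3 (ALU): stall FU — free A0,Mu1,Ld1,B1 rp5 wp1
slot 4 (MUL): ISSUE — free A0,Mu0,Ld1,B1 rp3 wp0

reason(slot 3) = FU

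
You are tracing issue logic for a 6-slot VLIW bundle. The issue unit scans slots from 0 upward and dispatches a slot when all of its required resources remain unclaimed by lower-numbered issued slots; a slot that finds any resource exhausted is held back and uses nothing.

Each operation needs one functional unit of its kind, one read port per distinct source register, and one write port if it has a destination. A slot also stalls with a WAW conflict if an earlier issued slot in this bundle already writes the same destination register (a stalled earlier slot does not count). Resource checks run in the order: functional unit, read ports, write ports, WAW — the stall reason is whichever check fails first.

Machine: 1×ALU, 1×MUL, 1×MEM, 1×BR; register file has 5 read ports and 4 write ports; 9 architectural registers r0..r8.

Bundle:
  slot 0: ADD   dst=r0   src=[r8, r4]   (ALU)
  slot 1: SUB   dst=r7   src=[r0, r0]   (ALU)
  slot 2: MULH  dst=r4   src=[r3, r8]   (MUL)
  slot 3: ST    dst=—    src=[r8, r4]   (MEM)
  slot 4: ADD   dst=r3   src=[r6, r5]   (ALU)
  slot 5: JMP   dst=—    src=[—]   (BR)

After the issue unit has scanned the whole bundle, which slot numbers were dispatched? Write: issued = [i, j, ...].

#0 ALU src=r8,r4 dispatched  <A:0 Mu:1 Ld:1 B:1 rd:3 wr:3>
#1 ALU src=r0,r0 held:FU  <A:0 Mu:1 Ld:1 B:1 rd:3 wr:3>
#2 MUL src=r3,r8 dispatched  <A:0 Mu:0 Ld:1 B:1 rd:1 wr:2>
#3 MEM src=r8,r4 held:RD_PORT  <A:0 Mu:0 Ld:1 B:1 rd:1 wr:2>
#4 ALU src=r6,r5 held:FU  <A:0 Mu:0 Ld:1 B:1 rd:1 wr:2>
#5 BR src=- dispatched  <A:0 Mu:0 Ld:1 B:0 rd:1 wr:2>

issued = [0, 2, 5]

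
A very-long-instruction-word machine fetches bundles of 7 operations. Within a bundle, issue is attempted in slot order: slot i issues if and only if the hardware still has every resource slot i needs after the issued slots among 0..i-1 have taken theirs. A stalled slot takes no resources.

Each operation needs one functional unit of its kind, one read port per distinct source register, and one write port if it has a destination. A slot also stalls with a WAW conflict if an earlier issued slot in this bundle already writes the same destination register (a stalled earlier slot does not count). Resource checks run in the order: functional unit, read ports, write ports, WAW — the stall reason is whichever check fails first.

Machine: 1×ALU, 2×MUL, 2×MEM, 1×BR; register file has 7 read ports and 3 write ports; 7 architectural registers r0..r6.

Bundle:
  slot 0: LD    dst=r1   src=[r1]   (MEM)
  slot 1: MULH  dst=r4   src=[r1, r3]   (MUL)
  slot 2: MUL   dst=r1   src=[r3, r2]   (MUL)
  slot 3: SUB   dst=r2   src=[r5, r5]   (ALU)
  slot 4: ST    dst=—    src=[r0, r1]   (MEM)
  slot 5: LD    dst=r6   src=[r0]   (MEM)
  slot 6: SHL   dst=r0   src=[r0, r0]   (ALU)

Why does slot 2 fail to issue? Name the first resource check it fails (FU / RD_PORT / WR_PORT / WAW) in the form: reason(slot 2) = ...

[0] MEM needs rd=1 wr=1: ok; after: ALU=1 MUL=2 MEM=1 BR=1, R=6, W=2
[1] MUL needs rd=2 wr=1: ok; after: ALU=1 MUL=1 MEM=1 BR=1, R=4, W=1
[2] MUL needs rd=2 wr=1: WAW; after: ALU=1 MUL=1 MEM=1 BR=1, R=4, W=1
[3] ALU needs rd=1 wr=1: ok; after: ALU=0 MUL=1 MEM=1 BR=1, R=3, W=0
[4] MEM needs rd=2 wr=0: ok; after: ALU=0 MUL=1 MEM=0 BR=1, R=1, W=0
[5] MEM needs rd=1 wr=1: FU; after: ALU=0 MUL=1 MEM=0 BR=1, R=1, W=0
[6] ALU needs rd=1 wr=1: FU; after: ALU=0 MUL=1 MEM=0 BR=1, R=1, W=0

reason(slot 2) = WAW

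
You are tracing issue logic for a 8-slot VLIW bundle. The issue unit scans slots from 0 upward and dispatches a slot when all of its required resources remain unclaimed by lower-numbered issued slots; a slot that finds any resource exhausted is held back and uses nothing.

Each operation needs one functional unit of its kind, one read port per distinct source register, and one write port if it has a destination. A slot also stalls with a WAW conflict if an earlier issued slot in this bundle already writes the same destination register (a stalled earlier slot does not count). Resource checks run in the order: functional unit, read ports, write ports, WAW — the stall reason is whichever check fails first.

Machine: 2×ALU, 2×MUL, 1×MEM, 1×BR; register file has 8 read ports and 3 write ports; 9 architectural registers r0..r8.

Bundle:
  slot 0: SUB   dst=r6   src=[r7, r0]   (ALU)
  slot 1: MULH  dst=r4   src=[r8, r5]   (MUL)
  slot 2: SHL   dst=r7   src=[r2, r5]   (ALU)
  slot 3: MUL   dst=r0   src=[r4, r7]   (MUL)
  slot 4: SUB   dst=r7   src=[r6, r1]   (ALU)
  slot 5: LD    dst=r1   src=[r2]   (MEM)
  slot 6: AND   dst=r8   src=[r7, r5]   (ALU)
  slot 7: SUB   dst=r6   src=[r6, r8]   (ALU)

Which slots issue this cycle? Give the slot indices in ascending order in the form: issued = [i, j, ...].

[0] ALU needs rd=2 wr=1: ok; after: ALU=1 MUL=2 MEM=1 BR=1, R=6, W=2
[1] MUL needs rd=2 wr=1: ok; after: ALU=1 MUL=1 MEM=1 BR=1, R=4, W=1
[2] ALU needs rd=2 wr=1: ok; after: ALU=0 MUL=1 MEM=1 BR=1, R=2, W=0
[3] MUL needs rd=2 wr=1: WR_PORT; after: ALU=0 MUL=1 MEM=1 BR=1, R=2, W=0
[4] ALU needs rd=2 wr=1: FU; after: ALU=0 MUL=1 MEM=1 BR=1, R=2, W=0
[5] MEM needs rd=1 wr=1: WR_PORT; after: ALU=0 MUL=1 MEM=1 BR=1, R=2, W=0
[6] ALU needs rd=2 wr=1: FU; after: ALU=0 MUL=1 MEM=1 BR=1, R=2, W=0
[7] ALU needs rd=2 wr=1: FU; after: ALU=0 MUL=1 MEM=1 BR=1, R=2, W=0

issued = [0, 1, 2]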